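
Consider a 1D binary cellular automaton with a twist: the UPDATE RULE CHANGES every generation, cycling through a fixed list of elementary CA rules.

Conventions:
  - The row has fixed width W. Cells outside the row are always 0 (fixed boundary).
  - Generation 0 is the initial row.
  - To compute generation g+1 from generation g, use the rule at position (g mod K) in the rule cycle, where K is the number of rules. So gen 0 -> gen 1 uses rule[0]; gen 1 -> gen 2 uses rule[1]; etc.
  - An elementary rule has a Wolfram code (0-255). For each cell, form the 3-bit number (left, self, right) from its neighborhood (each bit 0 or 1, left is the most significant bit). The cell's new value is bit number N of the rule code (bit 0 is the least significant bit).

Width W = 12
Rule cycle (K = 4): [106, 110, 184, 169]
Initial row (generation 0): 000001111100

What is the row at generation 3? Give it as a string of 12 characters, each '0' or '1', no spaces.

Gen 0: 000001111100
Gen 1 (rule 106): 000011000100
Gen 2 (rule 110): 000111001100
Gen 3 (rule 184): 000110101010

Answer: 000110101010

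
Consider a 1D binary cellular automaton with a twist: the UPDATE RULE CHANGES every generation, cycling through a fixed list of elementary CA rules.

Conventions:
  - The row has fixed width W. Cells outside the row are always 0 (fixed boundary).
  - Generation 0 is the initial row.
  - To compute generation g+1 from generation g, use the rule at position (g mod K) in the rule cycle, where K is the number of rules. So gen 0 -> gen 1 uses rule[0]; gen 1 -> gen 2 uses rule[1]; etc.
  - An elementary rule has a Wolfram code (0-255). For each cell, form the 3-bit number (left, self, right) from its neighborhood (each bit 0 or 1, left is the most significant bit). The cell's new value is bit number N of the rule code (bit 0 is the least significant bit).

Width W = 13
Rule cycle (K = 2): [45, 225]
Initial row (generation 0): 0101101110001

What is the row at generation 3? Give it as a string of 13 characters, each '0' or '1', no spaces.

Gen 0: 0101101110001
Gen 1 (rule 45): 0111011000101
Gen 2 (rule 225): 0011101010010
Gen 3 (rule 45): 1010011110010

Answer: 1010011110010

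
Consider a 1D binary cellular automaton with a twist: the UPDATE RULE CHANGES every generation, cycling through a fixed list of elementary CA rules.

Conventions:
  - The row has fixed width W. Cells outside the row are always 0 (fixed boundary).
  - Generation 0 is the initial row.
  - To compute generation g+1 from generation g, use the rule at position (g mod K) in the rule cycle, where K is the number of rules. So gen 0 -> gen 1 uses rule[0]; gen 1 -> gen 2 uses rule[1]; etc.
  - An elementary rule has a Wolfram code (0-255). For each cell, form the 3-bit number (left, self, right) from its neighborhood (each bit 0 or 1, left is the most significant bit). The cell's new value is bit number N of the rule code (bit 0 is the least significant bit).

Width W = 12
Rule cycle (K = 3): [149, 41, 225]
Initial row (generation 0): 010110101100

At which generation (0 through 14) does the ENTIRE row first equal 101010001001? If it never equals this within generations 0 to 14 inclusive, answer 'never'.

Answer: never

Derivation:
Gen 0: 010110101100
Gen 1 (rule 149): 010000100011
Gen 2 (rule 41): 000110001010
Gen 3 (rule 225): 110010100100
Gen 4 (rule 149): 001010110111
Gen 5 (rule 41): 100101101100
Gen 6 (rule 225): 000010110101
Gen 7 (rule 149): 111010000101
Gen 8 (rule 41): 100100110010
Gen 9 (rule 225): 000000010000
Gen 10 (rule 149): 111111011111
Gen 11 (rule 41): 100000110000
Gen 12 (rule 225): 001110010111
Gen 13 (rule 149): 100101010010
Gen 14 (rule 41): 000010100000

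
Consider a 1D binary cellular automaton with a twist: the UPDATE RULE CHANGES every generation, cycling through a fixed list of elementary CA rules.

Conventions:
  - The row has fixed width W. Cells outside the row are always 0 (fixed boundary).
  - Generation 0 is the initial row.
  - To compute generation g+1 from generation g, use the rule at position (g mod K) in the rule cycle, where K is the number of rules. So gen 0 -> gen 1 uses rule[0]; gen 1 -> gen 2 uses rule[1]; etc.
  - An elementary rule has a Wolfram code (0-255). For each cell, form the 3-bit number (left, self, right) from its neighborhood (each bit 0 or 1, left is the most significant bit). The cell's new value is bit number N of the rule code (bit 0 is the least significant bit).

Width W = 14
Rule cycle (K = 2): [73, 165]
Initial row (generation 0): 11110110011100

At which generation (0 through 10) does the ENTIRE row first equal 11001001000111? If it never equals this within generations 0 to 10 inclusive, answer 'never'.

Gen 0: 11110110011100
Gen 1 (rule 73): 10010110010101
Gen 2 (rule 165): 10011000011111
Gen 3 (rule 73): 00011011010001
Gen 4 (rule 165): 11000100110101
Gen 5 (rule 73): 11010000110000
Gen 6 (rule 165): 00110110000111
Gen 7 (rule 73): 10110110110101
Gen 8 (rule 165): 11001001001111
Gen 9 (rule 73): 11000000001001
Gen 10 (rule 165): 00011111101001

Answer: never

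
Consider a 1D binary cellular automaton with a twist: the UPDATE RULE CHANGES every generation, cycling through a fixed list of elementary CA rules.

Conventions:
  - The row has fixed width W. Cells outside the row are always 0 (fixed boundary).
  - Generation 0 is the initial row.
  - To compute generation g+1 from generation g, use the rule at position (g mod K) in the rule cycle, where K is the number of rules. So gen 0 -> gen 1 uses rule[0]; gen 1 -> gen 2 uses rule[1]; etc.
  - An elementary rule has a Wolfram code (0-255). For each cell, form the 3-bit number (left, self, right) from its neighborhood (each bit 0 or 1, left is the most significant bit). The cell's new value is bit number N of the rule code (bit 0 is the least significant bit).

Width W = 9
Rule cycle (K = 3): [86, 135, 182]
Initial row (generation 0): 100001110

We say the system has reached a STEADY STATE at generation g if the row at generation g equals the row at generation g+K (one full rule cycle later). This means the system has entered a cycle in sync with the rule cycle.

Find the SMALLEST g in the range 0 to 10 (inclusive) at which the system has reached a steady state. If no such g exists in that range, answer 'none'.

Answer: none

Derivation:
Gen 0: 100001110
Gen 1 (rule 86): 110010011
Gen 2 (rule 135): 000110100
Gen 3 (rule 182): 001001110
Gen 4 (rule 86): 011110011
Gen 5 (rule 135): 101100100
Gen 6 (rule 182): 110011110
Gen 7 (rule 86): 011100011
Gen 8 (rule 135): 101001100
Gen 9 (rule 182): 111110010
Gen 10 (rule 86): 000011111
Gen 11 (rule 135): 111101110
Gen 12 (rule 182): 011010101
Gen 13 (rule 86): 101010101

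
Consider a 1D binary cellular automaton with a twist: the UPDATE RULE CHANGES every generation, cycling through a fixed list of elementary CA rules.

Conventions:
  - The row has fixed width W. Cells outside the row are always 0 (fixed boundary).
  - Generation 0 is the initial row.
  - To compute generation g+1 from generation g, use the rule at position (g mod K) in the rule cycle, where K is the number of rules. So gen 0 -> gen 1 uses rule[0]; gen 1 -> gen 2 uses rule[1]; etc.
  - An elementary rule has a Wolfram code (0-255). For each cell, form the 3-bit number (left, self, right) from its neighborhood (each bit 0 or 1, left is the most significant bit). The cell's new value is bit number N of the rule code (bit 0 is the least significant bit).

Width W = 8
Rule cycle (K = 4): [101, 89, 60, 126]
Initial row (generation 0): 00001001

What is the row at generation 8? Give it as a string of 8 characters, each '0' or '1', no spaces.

Answer: 11100111

Derivation:
Gen 0: 00001001
Gen 1 (rule 101): 11101001
Gen 2 (rule 89): 10100100
Gen 3 (rule 60): 11110110
Gen 4 (rule 126): 10011111
Gen 5 (rule 101): 10000001
Gen 6 (rule 89): 01111100
Gen 7 (rule 60): 01000010
Gen 8 (rule 126): 11100111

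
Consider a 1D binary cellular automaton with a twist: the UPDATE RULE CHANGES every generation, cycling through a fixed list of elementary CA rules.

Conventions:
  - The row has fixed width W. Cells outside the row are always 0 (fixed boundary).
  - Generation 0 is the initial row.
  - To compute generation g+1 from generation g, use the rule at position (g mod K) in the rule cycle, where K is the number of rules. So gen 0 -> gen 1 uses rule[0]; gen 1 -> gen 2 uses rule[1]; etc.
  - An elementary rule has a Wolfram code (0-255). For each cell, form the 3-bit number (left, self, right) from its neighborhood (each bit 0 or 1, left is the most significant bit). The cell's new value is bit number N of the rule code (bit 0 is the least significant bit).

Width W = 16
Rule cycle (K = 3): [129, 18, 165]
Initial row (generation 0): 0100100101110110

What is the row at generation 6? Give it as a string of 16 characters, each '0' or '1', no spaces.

Gen 0: 0100100101110110
Gen 1 (rule 129): 0000000000100000
Gen 2 (rule 18): 0000000001010000
Gen 3 (rule 165): 1111111101110111
Gen 4 (rule 129): 0111111000100010
Gen 5 (rule 18): 1000000101010101
Gen 6 (rule 165): 1011110111111111

Answer: 1011110111111111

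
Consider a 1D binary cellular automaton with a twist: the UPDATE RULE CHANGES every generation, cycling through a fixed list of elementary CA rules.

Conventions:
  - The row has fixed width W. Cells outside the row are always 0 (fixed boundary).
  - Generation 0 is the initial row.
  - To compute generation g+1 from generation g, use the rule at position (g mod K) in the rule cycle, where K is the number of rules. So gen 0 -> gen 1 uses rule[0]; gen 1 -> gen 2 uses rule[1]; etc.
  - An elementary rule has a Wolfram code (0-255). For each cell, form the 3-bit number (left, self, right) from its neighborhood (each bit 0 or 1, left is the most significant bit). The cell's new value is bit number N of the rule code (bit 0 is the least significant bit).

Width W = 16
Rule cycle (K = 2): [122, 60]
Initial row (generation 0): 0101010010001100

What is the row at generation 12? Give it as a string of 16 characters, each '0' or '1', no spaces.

Gen 0: 0101010010001100
Gen 1 (rule 122): 1010101101011110
Gen 2 (rule 60): 1111111011110001
Gen 3 (rule 122): 1000001110011010
Gen 4 (rule 60): 1100001001010111
Gen 5 (rule 122): 1110010110101101
Gen 6 (rule 60): 1001011101111011
Gen 7 (rule 122): 0110110111001111
Gen 8 (rule 60): 0101101100101000
Gen 9 (rule 122): 1011111111010100
Gen 10 (rule 60): 1110000000111110
Gen 11 (rule 122): 1011000001100011
Gen 12 (rule 60): 1110100001010010

Answer: 1110100001010010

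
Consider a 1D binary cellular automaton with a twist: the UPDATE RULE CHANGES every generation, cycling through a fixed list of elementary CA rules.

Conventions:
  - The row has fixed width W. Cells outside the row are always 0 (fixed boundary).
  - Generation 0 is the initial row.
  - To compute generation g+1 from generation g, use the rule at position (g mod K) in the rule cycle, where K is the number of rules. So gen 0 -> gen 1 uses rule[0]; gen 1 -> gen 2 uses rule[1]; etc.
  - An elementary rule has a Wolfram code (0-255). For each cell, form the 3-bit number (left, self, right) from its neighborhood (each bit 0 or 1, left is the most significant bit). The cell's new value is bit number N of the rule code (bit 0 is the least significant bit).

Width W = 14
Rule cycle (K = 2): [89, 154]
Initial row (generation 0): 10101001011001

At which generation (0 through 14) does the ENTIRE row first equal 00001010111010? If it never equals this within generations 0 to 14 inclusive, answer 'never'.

Answer: 2

Derivation:
Gen 0: 10101001011001
Gen 1 (rule 89): 00000100011100
Gen 2 (rule 154): 00001010111010
Gen 3 (rule 89): 11100000101001
Gen 4 (rule 154): 11010001000110
Gen 5 (rule 89): 11001100110111
Gen 6 (rule 154): 10111011100110
Gen 7 (rule 89): 00101010110111
Gen 8 (rule 154): 01000000100110
Gen 9 (rule 89): 00111110010111
Gen 10 (rule 154): 01111101100110
Gen 11 (rule 89): 01000101110111
Gen 12 (rule 154): 10101001100110
Gen 13 (rule 89): 00000101110111
Gen 14 (rule 154): 00001001100110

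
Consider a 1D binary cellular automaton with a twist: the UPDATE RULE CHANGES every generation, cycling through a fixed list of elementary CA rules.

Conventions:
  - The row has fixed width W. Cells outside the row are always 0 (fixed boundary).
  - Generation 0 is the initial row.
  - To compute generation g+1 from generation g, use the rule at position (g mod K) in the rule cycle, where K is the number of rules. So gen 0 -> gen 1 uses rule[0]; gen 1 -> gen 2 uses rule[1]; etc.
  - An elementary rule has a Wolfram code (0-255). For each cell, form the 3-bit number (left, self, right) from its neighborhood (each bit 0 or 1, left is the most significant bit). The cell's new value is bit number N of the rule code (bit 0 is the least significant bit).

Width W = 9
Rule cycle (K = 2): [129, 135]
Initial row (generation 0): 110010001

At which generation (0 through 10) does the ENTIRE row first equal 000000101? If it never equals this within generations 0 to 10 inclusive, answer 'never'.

Answer: never

Derivation:
Gen 0: 110010001
Gen 1 (rule 129): 000000100
Gen 2 (rule 135): 111111101
Gen 3 (rule 129): 011111000
Gen 4 (rule 135): 101110011
Gen 5 (rule 129): 000100000
Gen 6 (rule 135): 111101111
Gen 7 (rule 129): 011000110
Gen 8 (rule 135): 100011000
Gen 9 (rule 129): 001000011
Gen 10 (rule 135): 111011100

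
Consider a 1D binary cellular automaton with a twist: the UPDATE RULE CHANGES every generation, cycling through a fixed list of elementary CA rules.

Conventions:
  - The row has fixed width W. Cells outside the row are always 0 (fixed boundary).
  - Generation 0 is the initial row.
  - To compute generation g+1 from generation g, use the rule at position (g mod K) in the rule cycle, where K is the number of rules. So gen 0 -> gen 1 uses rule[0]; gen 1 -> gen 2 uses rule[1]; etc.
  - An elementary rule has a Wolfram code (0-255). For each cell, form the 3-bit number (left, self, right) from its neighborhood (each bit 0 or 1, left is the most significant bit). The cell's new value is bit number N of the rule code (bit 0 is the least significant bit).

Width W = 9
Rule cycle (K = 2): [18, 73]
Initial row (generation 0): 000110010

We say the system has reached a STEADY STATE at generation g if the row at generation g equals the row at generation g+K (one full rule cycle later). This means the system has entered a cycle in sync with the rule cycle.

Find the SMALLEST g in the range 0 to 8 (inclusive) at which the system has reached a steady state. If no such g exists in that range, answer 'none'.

Gen 0: 000110010
Gen 1 (rule 18): 001001101
Gen 2 (rule 73): 100001100
Gen 3 (rule 18): 010010010
Gen 4 (rule 73): 000000000
Gen 5 (rule 18): 000000000
Gen 6 (rule 73): 111111111
Gen 7 (rule 18): 000000000
Gen 8 (rule 73): 111111111
Gen 9 (rule 18): 000000000
Gen 10 (rule 73): 111111111

Answer: 5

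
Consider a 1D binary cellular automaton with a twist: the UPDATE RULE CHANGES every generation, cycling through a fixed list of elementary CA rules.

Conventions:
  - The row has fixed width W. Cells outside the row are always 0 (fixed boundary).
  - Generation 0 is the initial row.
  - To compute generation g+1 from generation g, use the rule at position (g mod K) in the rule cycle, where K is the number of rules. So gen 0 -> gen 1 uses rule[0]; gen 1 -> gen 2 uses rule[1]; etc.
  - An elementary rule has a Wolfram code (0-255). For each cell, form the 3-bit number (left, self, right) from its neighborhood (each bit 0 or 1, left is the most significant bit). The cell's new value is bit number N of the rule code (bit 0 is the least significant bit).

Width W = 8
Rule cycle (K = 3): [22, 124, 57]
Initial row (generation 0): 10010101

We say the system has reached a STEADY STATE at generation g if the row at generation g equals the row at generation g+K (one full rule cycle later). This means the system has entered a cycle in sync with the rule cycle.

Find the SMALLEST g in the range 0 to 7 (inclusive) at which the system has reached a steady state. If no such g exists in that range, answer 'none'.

Gen 0: 10010101
Gen 1 (rule 22): 11110101
Gen 2 (rule 124): 10011111
Gen 3 (rule 57): 01010000
Gen 4 (rule 22): 11011000
Gen 5 (rule 124): 11111100
Gen 6 (rule 57): 10000011
Gen 7 (rule 22): 11000100
Gen 8 (rule 124): 11100110
Gen 9 (rule 57): 10010101
Gen 10 (rule 22): 11110101

Answer: none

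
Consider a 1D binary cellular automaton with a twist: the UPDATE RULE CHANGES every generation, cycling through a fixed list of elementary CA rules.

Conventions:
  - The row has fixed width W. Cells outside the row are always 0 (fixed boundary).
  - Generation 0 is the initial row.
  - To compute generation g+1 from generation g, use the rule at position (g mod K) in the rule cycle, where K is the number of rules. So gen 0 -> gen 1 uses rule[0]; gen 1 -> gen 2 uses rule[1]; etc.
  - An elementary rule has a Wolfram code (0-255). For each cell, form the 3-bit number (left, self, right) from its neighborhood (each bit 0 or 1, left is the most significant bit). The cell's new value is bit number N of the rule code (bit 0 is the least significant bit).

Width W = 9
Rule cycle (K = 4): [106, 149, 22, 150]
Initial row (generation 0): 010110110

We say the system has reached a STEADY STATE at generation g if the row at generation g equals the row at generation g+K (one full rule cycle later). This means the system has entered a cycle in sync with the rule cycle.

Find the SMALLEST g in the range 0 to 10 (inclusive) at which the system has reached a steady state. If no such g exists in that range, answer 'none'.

Gen 0: 010110110
Gen 1 (rule 106): 101111110
Gen 2 (rule 149): 100111101
Gen 3 (rule 22): 111000001
Gen 4 (rule 150): 010100011
Gen 5 (rule 106): 101000111
Gen 6 (rule 149): 101110010
Gen 7 (rule 22): 100001111
Gen 8 (rule 150): 110010110
Gen 9 (rule 106): 110101110
Gen 10 (rule 149): 000100101
Gen 11 (rule 22): 001111101
Gen 12 (rule 150): 010111001
Gen 13 (rule 106): 101101010
Gen 14 (rule 149): 100001011

Answer: none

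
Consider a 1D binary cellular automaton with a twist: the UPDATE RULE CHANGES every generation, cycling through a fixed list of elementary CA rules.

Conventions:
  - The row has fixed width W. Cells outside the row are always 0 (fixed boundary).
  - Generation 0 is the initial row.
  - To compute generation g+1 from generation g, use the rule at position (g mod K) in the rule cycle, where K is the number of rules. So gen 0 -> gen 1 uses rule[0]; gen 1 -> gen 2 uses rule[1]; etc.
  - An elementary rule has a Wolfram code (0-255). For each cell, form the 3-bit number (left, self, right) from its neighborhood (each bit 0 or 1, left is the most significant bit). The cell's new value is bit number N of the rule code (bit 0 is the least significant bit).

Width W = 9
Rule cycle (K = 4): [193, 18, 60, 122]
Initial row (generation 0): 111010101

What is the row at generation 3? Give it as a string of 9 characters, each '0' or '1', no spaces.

Answer: 110110000

Derivation:
Gen 0: 111010101
Gen 1 (rule 193): 011000000
Gen 2 (rule 18): 100100000
Gen 3 (rule 60): 110110000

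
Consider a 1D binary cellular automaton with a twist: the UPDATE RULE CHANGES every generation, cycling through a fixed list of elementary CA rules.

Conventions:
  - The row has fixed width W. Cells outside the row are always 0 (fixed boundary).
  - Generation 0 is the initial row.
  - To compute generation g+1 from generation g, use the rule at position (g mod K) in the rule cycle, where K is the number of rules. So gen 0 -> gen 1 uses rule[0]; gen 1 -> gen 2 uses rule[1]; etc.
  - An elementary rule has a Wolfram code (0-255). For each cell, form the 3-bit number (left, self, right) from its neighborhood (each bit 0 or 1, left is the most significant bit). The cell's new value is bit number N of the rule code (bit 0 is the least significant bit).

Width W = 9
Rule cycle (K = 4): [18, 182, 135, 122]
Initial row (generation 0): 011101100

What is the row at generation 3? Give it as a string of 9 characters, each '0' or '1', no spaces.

Answer: 000111010

Derivation:
Gen 0: 011101100
Gen 1 (rule 18): 100000010
Gen 2 (rule 182): 110000111
Gen 3 (rule 135): 000111010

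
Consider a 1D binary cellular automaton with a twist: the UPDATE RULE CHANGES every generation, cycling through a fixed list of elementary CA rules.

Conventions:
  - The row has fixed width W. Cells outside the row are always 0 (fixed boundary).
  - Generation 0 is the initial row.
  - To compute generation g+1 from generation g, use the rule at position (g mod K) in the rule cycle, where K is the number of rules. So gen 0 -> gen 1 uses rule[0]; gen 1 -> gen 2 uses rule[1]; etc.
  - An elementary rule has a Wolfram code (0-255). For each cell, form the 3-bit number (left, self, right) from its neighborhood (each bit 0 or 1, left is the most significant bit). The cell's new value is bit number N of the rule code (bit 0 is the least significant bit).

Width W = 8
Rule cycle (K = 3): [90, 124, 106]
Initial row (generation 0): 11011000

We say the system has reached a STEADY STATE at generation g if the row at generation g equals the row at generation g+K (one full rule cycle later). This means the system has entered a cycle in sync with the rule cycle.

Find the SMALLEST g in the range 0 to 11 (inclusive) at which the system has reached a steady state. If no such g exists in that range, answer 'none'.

Gen 0: 11011000
Gen 1 (rule 90): 11011100
Gen 2 (rule 124): 11110110
Gen 3 (rule 106): 10011110
Gen 4 (rule 90): 01110011
Gen 5 (rule 124): 01011011
Gen 6 (rule 106): 10111111
Gen 7 (rule 90): 00100001
Gen 8 (rule 124): 00110001
Gen 9 (rule 106): 01110010
Gen 10 (rule 90): 11011101
Gen 11 (rule 124): 11110111
Gen 12 (rule 106): 10011101
Gen 13 (rule 90): 01110100
Gen 14 (rule 124): 01011110

Answer: none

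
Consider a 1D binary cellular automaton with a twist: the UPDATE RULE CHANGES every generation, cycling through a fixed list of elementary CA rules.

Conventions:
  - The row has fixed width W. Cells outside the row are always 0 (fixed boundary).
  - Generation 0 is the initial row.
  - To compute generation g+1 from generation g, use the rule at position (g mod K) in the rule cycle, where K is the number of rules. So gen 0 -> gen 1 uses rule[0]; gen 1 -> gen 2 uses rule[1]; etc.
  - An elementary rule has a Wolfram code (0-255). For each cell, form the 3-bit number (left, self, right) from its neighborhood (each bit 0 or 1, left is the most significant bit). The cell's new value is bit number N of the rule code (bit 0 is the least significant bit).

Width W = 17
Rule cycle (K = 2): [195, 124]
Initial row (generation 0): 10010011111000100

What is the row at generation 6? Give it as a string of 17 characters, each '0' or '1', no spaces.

Gen 0: 10010011111000100
Gen 1 (rule 195): 00100101111011001
Gen 2 (rule 124): 00110111001111101
Gen 3 (rule 195): 11010011010111100
Gen 4 (rule 124): 11111011111100110
Gen 5 (rule 195): 01111001111101010
Gen 6 (rule 124): 01001101000111111

Answer: 01001101000111111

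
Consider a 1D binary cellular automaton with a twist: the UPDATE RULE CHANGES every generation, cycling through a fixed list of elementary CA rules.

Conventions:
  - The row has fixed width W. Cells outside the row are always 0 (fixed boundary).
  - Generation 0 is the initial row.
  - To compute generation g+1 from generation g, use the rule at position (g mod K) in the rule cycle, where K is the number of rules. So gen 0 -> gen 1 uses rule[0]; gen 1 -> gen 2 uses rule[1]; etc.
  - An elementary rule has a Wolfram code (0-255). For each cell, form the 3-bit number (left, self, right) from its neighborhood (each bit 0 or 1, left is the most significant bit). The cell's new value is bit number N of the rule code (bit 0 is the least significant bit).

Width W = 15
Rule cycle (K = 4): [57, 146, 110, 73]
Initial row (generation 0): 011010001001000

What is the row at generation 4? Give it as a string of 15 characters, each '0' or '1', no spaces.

Answer: 001110100000010

Derivation:
Gen 0: 011010001001000
Gen 1 (rule 57): 010101100100111
Gen 2 (rule 146): 100000011011010
Gen 3 (rule 110): 100000111111110
Gen 4 (rule 73): 001110100000010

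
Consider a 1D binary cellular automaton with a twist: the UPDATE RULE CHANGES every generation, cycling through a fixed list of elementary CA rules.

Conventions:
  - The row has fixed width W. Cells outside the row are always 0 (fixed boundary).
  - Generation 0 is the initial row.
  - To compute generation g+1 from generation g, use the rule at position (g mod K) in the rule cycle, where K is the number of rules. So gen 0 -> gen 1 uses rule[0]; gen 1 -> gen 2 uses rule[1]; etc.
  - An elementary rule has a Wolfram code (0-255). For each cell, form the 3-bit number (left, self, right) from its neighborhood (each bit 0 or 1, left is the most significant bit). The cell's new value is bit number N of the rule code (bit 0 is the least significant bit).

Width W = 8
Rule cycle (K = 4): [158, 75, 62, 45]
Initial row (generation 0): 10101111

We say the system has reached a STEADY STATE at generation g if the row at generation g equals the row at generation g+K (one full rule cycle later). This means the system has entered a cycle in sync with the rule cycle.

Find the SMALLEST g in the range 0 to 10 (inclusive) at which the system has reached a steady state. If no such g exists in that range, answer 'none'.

Gen 0: 10101111
Gen 1 (rule 158): 10101110
Gen 2 (rule 75): 00001010
Gen 3 (rule 62): 00011111
Gen 4 (rule 45): 11010000
Gen 5 (rule 158): 10011000
Gen 6 (rule 75): 00111011
Gen 7 (rule 62): 01100110
Gen 8 (rule 45): 01000100
Gen 9 (rule 158): 11101110
Gen 10 (rule 75): 10101010
Gen 11 (rule 62): 11111111
Gen 12 (rule 45): 10000000
Gen 13 (rule 158): 11000000
Gen 14 (rule 75): 11011111

Answer: none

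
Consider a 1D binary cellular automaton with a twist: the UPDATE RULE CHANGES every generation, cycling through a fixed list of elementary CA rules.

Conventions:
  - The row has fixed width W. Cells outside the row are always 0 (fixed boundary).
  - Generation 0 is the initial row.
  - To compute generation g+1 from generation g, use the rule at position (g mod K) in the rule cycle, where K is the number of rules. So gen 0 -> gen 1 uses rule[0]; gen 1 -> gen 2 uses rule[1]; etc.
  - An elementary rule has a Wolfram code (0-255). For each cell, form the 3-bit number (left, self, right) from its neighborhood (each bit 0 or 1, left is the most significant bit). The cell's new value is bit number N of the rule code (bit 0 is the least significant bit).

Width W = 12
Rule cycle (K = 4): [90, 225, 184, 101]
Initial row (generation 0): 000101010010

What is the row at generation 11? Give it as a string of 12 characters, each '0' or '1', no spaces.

Answer: 010000111010

Derivation:
Gen 0: 000101010010
Gen 1 (rule 90): 001000001101
Gen 2 (rule 225): 100011100110
Gen 3 (rule 184): 010011010101
Gen 4 (rule 101): 010001111111
Gen 5 (rule 90): 101011000001
Gen 6 (rule 225): 010101011100
Gen 7 (rule 184): 001010111010
Gen 8 (rule 101): 101111001110
Gen 9 (rule 90): 001001111011
Gen 10 (rule 225): 100000111101
Gen 11 (rule 184): 010000111010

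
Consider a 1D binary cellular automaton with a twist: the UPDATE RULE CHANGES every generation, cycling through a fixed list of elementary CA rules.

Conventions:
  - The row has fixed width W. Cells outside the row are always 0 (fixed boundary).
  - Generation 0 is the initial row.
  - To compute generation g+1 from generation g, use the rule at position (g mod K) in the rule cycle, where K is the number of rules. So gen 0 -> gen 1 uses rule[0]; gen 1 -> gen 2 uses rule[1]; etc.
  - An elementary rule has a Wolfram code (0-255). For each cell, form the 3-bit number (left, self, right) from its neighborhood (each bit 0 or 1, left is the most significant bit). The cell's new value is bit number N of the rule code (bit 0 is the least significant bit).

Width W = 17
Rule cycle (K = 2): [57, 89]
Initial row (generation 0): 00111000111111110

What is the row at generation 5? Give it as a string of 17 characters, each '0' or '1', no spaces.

Gen 0: 00111000111111110
Gen 1 (rule 57): 10100110100000001
Gen 2 (rule 89): 00010110011111100
Gen 3 (rule 57): 11001101010000011
Gen 4 (rule 89): 11101100001111011
Gen 5 (rule 57): 10011011101000110

Answer: 10011011101000110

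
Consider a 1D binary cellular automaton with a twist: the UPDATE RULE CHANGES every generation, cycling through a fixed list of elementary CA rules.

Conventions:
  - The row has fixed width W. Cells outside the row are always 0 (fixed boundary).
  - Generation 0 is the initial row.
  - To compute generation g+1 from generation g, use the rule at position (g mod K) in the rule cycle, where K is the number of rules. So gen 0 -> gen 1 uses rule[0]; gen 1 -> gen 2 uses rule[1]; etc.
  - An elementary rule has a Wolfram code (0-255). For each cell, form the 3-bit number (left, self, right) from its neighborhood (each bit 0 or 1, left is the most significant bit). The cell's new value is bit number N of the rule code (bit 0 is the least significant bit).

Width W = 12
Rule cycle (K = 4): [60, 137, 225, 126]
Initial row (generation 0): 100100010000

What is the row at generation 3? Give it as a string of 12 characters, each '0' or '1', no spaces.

Gen 0: 100100010000
Gen 1 (rule 60): 110110011000
Gen 2 (rule 137): 100100010011
Gen 3 (rule 225): 000001000001

Answer: 000001000001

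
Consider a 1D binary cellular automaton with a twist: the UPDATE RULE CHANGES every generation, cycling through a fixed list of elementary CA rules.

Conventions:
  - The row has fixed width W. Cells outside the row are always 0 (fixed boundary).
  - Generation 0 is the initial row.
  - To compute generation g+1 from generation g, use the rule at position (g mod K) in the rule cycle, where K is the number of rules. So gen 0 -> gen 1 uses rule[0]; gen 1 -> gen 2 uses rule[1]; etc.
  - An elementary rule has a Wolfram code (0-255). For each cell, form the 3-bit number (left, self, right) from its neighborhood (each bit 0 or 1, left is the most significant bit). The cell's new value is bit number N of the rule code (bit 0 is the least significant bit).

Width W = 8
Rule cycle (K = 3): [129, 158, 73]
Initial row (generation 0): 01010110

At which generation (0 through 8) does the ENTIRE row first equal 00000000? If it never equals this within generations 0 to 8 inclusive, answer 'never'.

Answer: 1

Derivation:
Gen 0: 01010110
Gen 1 (rule 129): 00000000
Gen 2 (rule 158): 00000000
Gen 3 (rule 73): 11111111
Gen 4 (rule 129): 01111110
Gen 5 (rule 158): 11111101
Gen 6 (rule 73): 10000100
Gen 7 (rule 129): 00110001
Gen 8 (rule 158): 01101011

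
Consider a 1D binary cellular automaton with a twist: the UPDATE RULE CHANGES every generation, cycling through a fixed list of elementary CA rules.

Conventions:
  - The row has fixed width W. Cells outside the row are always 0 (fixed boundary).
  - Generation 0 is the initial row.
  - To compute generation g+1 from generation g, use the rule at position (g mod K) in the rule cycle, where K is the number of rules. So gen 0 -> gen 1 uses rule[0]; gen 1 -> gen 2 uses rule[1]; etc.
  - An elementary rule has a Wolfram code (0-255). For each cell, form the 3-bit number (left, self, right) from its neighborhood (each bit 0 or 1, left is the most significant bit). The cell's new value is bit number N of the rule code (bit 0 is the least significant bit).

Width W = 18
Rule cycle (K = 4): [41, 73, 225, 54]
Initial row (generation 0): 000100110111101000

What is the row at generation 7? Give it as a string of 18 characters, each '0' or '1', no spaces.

Answer: 010100111101000100

Derivation:
Gen 0: 000100110111101000
Gen 1 (rule 41): 110000101100010011
Gen 2 (rule 73): 110110001101000011
Gen 3 (rule 225): 011010100110011001
Gen 4 (rule 54): 100111111001100111
Gen 5 (rule 41): 000100000001000100
Gen 6 (rule 73): 110001111100010001
Gen 7 (rule 225): 010100111101000100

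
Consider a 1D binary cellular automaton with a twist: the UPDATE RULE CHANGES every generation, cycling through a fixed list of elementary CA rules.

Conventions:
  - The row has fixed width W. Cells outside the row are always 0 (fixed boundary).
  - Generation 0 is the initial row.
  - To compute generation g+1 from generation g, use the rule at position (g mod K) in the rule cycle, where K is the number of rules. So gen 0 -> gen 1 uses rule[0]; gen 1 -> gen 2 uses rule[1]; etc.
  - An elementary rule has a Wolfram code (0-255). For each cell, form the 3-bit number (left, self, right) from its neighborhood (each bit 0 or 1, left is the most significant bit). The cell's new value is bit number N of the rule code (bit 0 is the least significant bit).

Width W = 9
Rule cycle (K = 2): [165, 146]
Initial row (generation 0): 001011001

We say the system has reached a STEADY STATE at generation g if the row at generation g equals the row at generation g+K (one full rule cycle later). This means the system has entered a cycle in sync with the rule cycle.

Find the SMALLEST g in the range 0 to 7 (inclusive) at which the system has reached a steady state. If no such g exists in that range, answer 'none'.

Answer: none

Derivation:
Gen 0: 001011001
Gen 1 (rule 165): 101100001
Gen 2 (rule 146): 000010010
Gen 3 (rule 165): 111010010
Gen 4 (rule 146): 010001101
Gen 5 (rule 165): 010100011
Gen 6 (rule 146): 100010100
Gen 7 (rule 165): 101011101
Gen 8 (rule 146): 000001000
Gen 9 (rule 165): 111101011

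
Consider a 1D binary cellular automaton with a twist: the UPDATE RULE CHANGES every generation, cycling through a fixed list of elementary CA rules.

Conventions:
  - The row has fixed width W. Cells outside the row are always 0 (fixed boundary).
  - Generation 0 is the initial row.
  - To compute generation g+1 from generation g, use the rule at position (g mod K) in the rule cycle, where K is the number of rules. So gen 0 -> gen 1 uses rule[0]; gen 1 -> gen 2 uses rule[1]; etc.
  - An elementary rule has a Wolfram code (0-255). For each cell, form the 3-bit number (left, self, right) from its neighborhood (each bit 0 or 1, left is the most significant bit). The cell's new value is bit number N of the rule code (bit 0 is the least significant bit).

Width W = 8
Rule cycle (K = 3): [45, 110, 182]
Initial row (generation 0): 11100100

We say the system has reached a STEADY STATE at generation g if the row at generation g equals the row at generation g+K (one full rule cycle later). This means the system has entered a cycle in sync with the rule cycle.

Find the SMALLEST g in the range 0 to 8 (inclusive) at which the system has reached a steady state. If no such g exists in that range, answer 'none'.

Gen 0: 11100100
Gen 1 (rule 45): 10000101
Gen 2 (rule 110): 10001111
Gen 3 (rule 182): 11010110
Gen 4 (rule 45): 10111100
Gen 5 (rule 110): 11100100
Gen 6 (rule 182): 01011110
Gen 7 (rule 45): 01110000
Gen 8 (rule 110): 11010000
Gen 9 (rule 182): 00111000
Gen 10 (rule 45): 10100011
Gen 11 (rule 110): 11100111

Answer: none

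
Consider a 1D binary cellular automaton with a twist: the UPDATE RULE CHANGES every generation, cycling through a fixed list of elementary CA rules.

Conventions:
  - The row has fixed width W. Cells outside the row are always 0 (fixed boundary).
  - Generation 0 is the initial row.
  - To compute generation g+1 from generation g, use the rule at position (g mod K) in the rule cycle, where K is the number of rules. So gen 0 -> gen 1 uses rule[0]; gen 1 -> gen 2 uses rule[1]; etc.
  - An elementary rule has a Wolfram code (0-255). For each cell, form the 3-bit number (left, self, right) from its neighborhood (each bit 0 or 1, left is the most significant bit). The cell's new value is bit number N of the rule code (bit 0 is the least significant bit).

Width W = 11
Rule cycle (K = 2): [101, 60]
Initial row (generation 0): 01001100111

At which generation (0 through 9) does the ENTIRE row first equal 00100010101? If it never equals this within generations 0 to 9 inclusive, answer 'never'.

Gen 0: 01001100111
Gen 1 (rule 101): 01000100001
Gen 2 (rule 60): 01100110001
Gen 3 (rule 101): 00100010101
Gen 4 (rule 60): 00110011111
Gen 5 (rule 101): 10010000001
Gen 6 (rule 60): 11011000001
Gen 7 (rule 101): 01101011101
Gen 8 (rule 60): 01011110011
Gen 9 (rule 101): 01100010001

Answer: 3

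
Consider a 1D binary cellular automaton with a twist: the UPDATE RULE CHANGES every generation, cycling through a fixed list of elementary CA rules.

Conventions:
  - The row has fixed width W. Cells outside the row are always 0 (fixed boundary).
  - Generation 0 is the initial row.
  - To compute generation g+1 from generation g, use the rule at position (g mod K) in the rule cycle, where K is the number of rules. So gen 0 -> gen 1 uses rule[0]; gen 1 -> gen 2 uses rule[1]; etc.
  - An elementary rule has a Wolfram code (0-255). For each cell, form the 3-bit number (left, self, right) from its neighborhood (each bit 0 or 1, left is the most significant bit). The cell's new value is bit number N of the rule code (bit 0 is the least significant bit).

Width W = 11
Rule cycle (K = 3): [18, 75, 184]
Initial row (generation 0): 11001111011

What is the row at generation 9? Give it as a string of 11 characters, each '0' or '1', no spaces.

Gen 0: 11001111011
Gen 1 (rule 18): 00110000000
Gen 2 (rule 75): 11110111111
Gen 3 (rule 184): 11101111110
Gen 4 (rule 18): 00000000001
Gen 5 (rule 75): 11111111110
Gen 6 (rule 184): 11111111101
Gen 7 (rule 18): 00000000000
Gen 8 (rule 75): 11111111111
Gen 9 (rule 184): 11111111110

Answer: 11111111110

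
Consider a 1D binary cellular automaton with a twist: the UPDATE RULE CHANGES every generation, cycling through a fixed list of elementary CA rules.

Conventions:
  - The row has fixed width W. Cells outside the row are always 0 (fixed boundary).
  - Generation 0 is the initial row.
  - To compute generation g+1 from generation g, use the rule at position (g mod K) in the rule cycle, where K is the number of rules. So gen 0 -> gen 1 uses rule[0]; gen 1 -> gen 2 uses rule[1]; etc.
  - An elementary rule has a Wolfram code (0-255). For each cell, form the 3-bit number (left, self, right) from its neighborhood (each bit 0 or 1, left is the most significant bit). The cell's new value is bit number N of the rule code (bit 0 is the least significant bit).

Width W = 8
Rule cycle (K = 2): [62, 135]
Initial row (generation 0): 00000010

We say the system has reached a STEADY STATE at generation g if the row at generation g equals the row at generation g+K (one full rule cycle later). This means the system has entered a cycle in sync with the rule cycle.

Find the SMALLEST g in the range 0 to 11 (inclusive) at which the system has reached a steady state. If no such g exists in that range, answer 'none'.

Answer: none

Derivation:
Gen 0: 00000010
Gen 1 (rule 62): 00000111
Gen 2 (rule 135): 11111010
Gen 3 (rule 62): 10000111
Gen 4 (rule 135): 10111010
Gen 5 (rule 62): 11100111
Gen 6 (rule 135): 01001010
Gen 7 (rule 62): 11111111
Gen 8 (rule 135): 01111110
Gen 9 (rule 62): 11000001
Gen 10 (rule 135): 00011111
Gen 11 (rule 62): 00110000
Gen 12 (rule 135): 11000111
Gen 13 (rule 62): 10101100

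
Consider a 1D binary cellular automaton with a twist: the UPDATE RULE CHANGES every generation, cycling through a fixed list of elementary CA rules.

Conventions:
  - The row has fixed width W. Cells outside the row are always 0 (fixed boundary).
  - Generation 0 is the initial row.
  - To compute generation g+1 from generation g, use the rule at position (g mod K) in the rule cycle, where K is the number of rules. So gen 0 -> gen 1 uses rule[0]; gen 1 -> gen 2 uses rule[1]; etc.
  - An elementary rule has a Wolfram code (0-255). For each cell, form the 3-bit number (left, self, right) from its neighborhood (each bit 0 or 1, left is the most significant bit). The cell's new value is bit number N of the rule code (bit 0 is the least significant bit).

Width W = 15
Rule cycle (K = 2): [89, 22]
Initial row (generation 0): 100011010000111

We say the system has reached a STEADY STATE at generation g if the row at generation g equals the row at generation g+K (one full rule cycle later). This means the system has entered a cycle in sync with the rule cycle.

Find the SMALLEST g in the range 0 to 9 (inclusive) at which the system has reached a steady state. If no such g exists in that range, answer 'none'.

Answer: 8

Derivation:
Gen 0: 100011010000111
Gen 1 (rule 89): 011011001110101
Gen 2 (rule 22): 100000110000101
Gen 3 (rule 89): 011110111110000
Gen 4 (rule 22): 100000000001000
Gen 5 (rule 89): 011111111100111
Gen 6 (rule 22): 100000000011000
Gen 7 (rule 89): 011111111011111
Gen 8 (rule 22): 100000000000000
Gen 9 (rule 89): 011111111111111
Gen 10 (rule 22): 100000000000000
Gen 11 (rule 89): 011111111111111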